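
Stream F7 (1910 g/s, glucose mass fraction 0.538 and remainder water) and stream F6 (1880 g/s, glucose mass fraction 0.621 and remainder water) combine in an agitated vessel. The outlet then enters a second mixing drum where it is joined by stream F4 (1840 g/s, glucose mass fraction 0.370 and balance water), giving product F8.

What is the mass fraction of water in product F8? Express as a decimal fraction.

0.489

Overall, product flow = 5630 g/s.
water in = 1910×0.462 + 1880×0.379 + 1840×0.630 = 2754.1 g/s.
water fraction in F8 = 0.489.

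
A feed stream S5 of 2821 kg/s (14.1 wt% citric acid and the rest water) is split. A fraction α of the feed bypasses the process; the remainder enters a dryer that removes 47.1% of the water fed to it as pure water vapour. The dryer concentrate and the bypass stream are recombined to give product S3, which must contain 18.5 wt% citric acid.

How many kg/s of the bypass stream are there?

All 2821×0.141 = 397.76 kg/s of citric acid reaches S3, so S3 = 397.76/0.185 = 2150.1 kg/s and vapour = 670.94 kg/s.
The evaporator receives (1−α)·2821 of feed at 0.859 water and removes 0.471 of that water:
0.471×0.859×(1−α)×2821 = 670.94
(1−α) = 670.94/1141.3 = 0.5879;  α = 0.4121.
Bypass flow = 0.4121×2821 = 1162.7 kg/s.

1163 kg/s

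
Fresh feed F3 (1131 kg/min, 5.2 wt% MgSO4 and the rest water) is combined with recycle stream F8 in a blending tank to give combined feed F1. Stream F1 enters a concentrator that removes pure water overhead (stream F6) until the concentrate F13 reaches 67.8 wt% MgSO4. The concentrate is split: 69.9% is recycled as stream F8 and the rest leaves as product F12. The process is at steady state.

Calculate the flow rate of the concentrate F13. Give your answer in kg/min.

Overall MgSO4 balance (none leaves overhead): MgSO4 in fresh feed = MgSO4 in product, i.e. 1131×0.052 = (1−0.699)·F13·0.678.
F13 = 58.812/(0.678×0.301) = 288.18 kg/min.

288.2 kg/min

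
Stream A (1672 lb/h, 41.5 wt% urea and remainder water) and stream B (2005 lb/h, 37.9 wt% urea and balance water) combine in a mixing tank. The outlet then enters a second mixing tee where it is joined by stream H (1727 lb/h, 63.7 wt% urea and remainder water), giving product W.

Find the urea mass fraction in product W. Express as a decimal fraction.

0.4726

Overall, product flow = 5404 lb/h.
urea in = 1672×0.415 + 2005×0.379 + 1727×0.637 = 2553.9 lb/h.
urea fraction in W = 0.4726.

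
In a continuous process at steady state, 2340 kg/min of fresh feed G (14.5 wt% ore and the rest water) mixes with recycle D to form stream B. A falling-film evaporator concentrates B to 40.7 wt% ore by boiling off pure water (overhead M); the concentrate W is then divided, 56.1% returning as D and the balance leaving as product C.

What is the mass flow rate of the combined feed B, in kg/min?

3405 kg/min

Overall ore balance (none leaves overhead): ore in fresh feed = ore in product, i.e. 2340×0.145 = (1−0.561)·W·0.407.
W = 339.3/(0.407×0.439) = 1899 kg/min.
Recycle D = 0.561×1899 = 1065.3 kg/min.
Combined feed B = 2340 + 1065.3 = 3405.3 kg/min.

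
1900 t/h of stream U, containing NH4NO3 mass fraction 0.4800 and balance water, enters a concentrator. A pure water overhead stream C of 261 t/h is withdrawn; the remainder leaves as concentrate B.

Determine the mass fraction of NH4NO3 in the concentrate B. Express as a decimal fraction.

0.5564

NH4NO3 is not removed: 1900×0.480 = 912 t/h of NH4NO3 enters B.
Concentrate = 1900 − 261 = 1639 t/h.
Mass fraction = 912/1639 = 0.5564.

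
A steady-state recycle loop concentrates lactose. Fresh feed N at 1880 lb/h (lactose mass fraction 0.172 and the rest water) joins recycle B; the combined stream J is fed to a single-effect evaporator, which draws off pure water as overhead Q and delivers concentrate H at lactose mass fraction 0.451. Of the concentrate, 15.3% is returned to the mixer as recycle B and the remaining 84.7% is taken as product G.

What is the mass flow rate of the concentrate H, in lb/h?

Overall lactose balance (none leaves overhead): lactose in fresh feed = lactose in product, i.e. 1880×0.172 = (1−0.153)·H·0.451.
H = 323.36/(0.451×0.847) = 846.5 lb/h.

846.5 lb/h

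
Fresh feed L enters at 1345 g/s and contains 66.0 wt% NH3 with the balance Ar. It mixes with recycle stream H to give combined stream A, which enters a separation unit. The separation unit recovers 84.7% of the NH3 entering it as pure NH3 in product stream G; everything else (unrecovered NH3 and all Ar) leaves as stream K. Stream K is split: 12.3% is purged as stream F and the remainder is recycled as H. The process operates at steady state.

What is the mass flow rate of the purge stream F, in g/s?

Ar enters only via L and leaves only via the purge: 1345×0.340 = 0.123×(Ar in K), and the separation unit passes all Ar, so Ar in A = Ar in K = 3717.9 g/s.
NH3 in A: m_A = 1345×0.660 + (1−0.123)·(1−0.847)·m_A, so m_A = 887.7/0.8658 = 1025.3 g/s.
K = (1−0.847)×1025.3 + 3717.9 = 3874.8 g/s.
Purge F = 0.123×3874.8 = 476.59 g/s.

476.6 g/s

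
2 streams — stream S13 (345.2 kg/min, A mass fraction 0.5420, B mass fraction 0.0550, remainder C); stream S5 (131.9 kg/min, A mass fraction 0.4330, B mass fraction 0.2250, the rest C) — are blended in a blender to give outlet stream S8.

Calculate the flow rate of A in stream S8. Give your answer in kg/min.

244.2 kg/min

A out = A in = 345.2×0.542 + 131.9×0.433 = 244.21 kg/min.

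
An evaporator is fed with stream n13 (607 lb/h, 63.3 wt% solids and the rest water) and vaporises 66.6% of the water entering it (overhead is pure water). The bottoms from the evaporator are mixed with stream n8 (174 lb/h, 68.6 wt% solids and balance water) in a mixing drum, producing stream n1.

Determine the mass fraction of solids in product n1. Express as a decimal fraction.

Vapour removed = 0.666×0.367×607 = 148.36 lb/h; concentrate = 458.64 lb/h.
solids reaching the mixer = 384.23 (from concentrate) + 174×0.686 = 503.6 lb/h.
Product flow = 458.64 + 174 = 632.64 lb/h; solids fraction = 0.796.

0.796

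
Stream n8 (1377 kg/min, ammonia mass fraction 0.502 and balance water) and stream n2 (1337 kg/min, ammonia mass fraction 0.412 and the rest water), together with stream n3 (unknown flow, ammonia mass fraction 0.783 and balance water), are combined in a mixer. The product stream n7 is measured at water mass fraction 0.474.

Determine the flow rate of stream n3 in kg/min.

Let n3 be the unknown flow. Total out = 2714 + n3.
water balance: 1471.9 + 0.217·n3 = 0.474·(2714 + n3)
(0.217 − 0.474)·n3 = 0.474×2714 − 1471.9 = -185.47
n3 = -185.47 / -0.257 = 721.66 kg/min

721.7 kg/min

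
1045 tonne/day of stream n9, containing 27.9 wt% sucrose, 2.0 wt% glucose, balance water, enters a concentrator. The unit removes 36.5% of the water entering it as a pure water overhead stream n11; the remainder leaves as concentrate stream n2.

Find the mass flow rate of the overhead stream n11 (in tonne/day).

water entering = 1045×0.701 = 732.54 tonne/day; overhead removed = 0.365×732.54 = 267.38 tonne/day.

267.4 tonne/day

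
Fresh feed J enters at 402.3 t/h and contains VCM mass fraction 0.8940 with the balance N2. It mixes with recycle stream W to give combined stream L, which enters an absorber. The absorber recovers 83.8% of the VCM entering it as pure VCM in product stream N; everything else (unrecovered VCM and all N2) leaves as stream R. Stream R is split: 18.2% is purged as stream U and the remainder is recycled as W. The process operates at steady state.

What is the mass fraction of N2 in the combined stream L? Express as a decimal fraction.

N2 enters only via J and leaves only via the purge: 402.3×0.106 = 0.182×(N2 in R), and the absorber passes all N2, so N2 in L = N2 in R = 234.31 t/h.
VCM in L: m_A = 402.3×0.894 + (1−0.182)·(1−0.838)·m_A, so m_A = 359.66/0.8675 = 414.6 t/h.
L = 414.6 + 234.31 = 648.9 t/h.
N2 fraction in L = 234.31/648.9 = 0.3611.

0.3611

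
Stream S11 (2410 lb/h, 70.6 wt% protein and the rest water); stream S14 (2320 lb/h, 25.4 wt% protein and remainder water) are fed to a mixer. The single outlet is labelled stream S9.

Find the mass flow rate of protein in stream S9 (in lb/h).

protein out = protein in = 2410×0.706 + 2320×0.254 = 2290.7 lb/h.

2291 lb/h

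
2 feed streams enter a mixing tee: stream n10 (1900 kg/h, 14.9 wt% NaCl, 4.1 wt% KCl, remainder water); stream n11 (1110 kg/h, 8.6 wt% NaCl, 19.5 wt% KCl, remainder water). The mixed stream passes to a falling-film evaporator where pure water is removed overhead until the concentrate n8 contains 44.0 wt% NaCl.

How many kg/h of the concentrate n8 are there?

860.4 kg/h

NaCl entering = 1900×0.149 + 1110×0.086 = 378.56 kg/h.
All NaCl reports to n8, so n8 = 378.56/0.440 = 860.36 kg/h.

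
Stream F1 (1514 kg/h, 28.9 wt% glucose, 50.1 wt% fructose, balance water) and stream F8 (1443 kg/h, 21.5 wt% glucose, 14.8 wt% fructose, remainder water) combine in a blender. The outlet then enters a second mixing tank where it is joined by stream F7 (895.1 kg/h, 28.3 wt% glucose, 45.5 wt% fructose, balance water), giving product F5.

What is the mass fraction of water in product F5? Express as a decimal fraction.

0.382

Overall, product flow = 3852.1 kg/h.
water in = 1514×0.210 + 1443×0.637 + 895.1×0.262 = 1471.6 kg/h.
water fraction in F5 = 0.382.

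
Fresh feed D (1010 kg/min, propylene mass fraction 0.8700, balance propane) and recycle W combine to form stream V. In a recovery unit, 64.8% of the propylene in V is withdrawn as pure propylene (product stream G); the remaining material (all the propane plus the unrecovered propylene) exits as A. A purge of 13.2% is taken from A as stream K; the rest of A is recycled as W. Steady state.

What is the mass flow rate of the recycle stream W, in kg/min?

1250 kg/min

propane enters only via D and leaves only via the purge: 1010×0.130 = 0.132×(propane in A), and the recovery unit passes all propane, so propane in V = propane in A = 994.7 kg/min.
propylene in V: m_A = 1010×0.870 + (1−0.132)·(1−0.648)·m_A, so m_A = 878.7/0.6945 = 1265.3 kg/min.
A = (1−0.648)×1265.3 + 994.7 = 1440.1 kg/min.
Recycle W = (1−0.132)×1440.1 = 1250 kg/min.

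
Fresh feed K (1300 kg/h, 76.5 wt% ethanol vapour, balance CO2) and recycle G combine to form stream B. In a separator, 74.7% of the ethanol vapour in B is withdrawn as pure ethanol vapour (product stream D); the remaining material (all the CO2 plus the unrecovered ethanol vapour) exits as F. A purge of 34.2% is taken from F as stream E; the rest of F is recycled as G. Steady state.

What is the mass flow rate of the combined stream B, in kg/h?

2086 kg/h

CO2 enters only via K and leaves only via the purge: 1300×0.235 = 0.342×(CO2 in F), and the separator passes all CO2, so CO2 in B = CO2 in F = 893.27 kg/h.
ethanol vapour in B: m_A = 1300×0.765 + (1−0.342)·(1−0.747)·m_A, so m_A = 994.5/0.8335 = 1193.1 kg/h.
B = 1193.1 + 893.27 = 2086.4 kg/h.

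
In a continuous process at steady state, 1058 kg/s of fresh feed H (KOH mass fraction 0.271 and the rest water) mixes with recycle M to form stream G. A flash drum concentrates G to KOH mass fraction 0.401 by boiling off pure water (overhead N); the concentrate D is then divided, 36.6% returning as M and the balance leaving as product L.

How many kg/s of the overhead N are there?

Overall KOH balance (none leaves overhead): KOH in fresh feed = KOH in product, i.e. 1058×0.271 = (1−0.366)·D·0.401.
D = 286.72/(0.401×0.634) = 1127.8 kg/s.
Recycle M = 0.366×1127.8 = 412.76 kg/s.
Combined feed G = 1058 + 412.76 = 1470.8 kg/s.
Overhead N = G − D = 1470.8 − 1127.8 = 342.99 kg/s.

343 kg/s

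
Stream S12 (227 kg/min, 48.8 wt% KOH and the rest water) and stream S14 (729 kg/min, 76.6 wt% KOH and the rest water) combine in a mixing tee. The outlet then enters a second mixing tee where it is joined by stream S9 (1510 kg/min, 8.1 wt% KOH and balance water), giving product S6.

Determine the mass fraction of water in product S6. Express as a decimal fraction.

0.679

Overall, product flow = 2466 kg/min.
water in = 227×0.512 + 729×0.234 + 1510×0.919 = 1674.5 kg/min.
water fraction in S6 = 0.679.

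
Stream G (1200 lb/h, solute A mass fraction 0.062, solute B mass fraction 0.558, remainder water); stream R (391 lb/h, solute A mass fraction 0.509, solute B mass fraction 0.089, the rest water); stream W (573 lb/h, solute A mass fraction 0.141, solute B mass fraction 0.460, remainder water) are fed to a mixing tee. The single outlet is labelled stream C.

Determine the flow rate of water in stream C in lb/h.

water out = water in = 1200×0.380 + 391×0.402 + 573×0.399 = 841.81 lb/h.

841.8 lb/h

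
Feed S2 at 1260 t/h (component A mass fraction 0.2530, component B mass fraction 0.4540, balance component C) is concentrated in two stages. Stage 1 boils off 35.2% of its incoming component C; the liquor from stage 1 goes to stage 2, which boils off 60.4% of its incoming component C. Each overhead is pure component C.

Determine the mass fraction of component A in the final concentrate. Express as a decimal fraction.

0.3235

component C in feed = 1260×0.293 = 369.18 t/h.
After stage 1: component C left = (1−0.352)×369.18 = 239.23; stream total = 1130 t/h.
After stage 2: component C left = (1−0.604)×239.23 = 94.735; final concentrate = 985.55 t/h.
component A fraction = 318.78/985.55 = 0.3235.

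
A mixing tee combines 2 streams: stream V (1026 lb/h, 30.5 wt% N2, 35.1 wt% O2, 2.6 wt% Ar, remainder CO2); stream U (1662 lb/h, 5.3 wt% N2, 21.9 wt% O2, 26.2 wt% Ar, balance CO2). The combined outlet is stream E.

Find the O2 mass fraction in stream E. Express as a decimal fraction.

0.269

Total flow out = 1026 + 1662 = 2688 lb/h.
O2 in = 1026×0.351 + 1662×0.219 = 724.1 lb/h.
O2 mass fraction in E = 724.1/2688 = 0.269.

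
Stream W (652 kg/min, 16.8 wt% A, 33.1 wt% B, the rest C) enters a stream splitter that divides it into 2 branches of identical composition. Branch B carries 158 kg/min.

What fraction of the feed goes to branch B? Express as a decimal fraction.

0.242

Fraction to B = 158/652 = 0.2423.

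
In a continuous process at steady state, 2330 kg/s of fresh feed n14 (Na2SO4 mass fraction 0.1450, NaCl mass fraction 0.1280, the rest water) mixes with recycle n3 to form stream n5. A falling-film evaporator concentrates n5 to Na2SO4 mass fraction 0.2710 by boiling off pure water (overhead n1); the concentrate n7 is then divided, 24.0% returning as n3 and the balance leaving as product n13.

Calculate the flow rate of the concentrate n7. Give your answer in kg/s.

1640 kg/s

Overall Na2SO4 balance (none leaves overhead): Na2SO4 in fresh feed = Na2SO4 in product, i.e. 2330×0.145 = (1−0.240)·n7·0.271.
n7 = 337.85/(0.271×0.760) = 1640.4 kg/s.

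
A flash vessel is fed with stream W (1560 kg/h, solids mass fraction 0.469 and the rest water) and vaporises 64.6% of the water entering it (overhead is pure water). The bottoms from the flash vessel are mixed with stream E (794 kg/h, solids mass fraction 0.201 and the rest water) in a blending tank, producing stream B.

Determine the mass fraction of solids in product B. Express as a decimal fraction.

0.490

Vapour removed = 0.646×0.531×1560 = 535.12 kg/h; concentrate = 1024.9 kg/h.
solids reaching the mixer = 731.64 (from concentrate) + 794×0.201 = 891.23 kg/h.
Product flow = 1024.9 + 794 = 1818.9 kg/h; solids fraction = 0.490.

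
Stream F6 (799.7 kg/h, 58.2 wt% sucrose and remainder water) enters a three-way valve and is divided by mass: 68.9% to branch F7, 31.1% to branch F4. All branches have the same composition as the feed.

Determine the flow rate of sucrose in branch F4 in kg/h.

144.7 kg/h

Branch F4 total = 0.311×799.7 = 248.71 kg/h.
sucrose in F4 = 0.582×248.71 = 144.75 kg/h.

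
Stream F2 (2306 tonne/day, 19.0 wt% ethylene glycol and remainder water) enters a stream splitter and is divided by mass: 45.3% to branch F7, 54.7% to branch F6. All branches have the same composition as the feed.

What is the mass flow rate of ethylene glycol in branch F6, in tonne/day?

Branch F6 total = 0.547×2306 = 1261.4 tonne/day.
ethylene glycol in F6 = 0.190×1261.4 = 239.66 tonne/day.

239.7 tonne/day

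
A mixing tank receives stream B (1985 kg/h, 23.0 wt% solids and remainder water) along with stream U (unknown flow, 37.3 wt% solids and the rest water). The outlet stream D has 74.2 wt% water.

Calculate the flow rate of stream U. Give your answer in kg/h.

Let U be the unknown flow. Total out = 1985 + U.
water balance: 1528.5 + 0.627·U = 0.742·(1985 + U)
(0.627 − 0.742)·U = 0.742×1985 − 1528.5 = -55.58
U = -55.58 / -0.115 = 483.3 kg/h

483.3 kg/h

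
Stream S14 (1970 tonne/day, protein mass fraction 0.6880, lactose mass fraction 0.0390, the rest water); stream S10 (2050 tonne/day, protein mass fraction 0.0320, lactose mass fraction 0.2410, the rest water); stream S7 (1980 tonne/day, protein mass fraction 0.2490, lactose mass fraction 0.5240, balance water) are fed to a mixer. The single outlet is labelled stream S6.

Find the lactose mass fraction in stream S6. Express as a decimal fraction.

Total flow out = 1970 + 2050 + 1980 = 6000 tonne/day.
lactose in = 1970×0.039 + 2050×0.241 + 1980×0.524 = 1608.4 tonne/day.
lactose mass fraction in S6 = 1608.4/6000 = 0.2681.

0.2681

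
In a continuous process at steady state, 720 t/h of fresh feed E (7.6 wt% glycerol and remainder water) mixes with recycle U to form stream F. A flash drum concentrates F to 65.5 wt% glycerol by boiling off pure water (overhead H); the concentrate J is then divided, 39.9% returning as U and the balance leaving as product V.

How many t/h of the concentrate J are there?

Overall glycerol balance (none leaves overhead): glycerol in fresh feed = glycerol in product, i.e. 720×0.076 = (1−0.399)·J·0.655.
J = 54.72/(0.655×0.601) = 139 t/h.

139 t/h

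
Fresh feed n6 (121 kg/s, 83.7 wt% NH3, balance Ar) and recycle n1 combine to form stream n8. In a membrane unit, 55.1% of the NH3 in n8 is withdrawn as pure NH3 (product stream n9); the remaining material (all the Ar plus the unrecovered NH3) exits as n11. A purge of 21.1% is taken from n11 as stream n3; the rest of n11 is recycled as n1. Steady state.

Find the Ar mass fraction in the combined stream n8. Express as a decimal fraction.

Ar enters only via n6 and leaves only via the purge: 121×0.163 = 0.211×(Ar in n11), and the membrane unit passes all Ar, so Ar in n8 = Ar in n11 = 93.474 kg/s.
NH3 in n8: m_A = 121×0.837 + (1−0.211)·(1−0.551)·m_A, so m_A = 101.28/0.6457 = 156.84 kg/s.
n8 = 156.84 + 93.474 = 250.31 kg/s.
Ar fraction in n8 = 93.474/250.31 = 0.3734.

0.3734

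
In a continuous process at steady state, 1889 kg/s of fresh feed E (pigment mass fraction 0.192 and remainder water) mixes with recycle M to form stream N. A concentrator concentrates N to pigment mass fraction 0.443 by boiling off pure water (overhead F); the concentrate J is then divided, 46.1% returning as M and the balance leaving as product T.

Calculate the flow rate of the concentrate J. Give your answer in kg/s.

Overall pigment balance (none leaves overhead): pigment in fresh feed = pigment in product, i.e. 1889×0.192 = (1−0.461)·J·0.443.
J = 362.69/(0.443×0.539) = 1518.9 kg/s.

1519 kg/s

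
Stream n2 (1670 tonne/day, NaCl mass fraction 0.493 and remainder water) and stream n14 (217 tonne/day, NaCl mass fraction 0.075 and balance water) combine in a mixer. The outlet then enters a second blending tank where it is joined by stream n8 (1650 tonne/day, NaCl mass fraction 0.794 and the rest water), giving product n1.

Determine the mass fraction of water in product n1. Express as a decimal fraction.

0.392

Overall, product flow = 3537 tonne/day.
water in = 1670×0.507 + 217×0.925 + 1650×0.206 = 1387.3 tonne/day.
water fraction in n1 = 0.392.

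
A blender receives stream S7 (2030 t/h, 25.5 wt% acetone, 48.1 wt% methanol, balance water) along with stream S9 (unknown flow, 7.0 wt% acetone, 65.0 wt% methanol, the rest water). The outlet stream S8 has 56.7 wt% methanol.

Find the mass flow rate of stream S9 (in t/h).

2103 t/h

Let S9 be the unknown flow. Total out = 2030 + S9.
methanol balance: 976.43 + 0.650·S9 = 0.567·(2030 + S9)
(0.650 − 0.567)·S9 = 0.567×2030 − 976.43 = 174.58
S9 = 174.58 / 0.083 = 2103.4 t/h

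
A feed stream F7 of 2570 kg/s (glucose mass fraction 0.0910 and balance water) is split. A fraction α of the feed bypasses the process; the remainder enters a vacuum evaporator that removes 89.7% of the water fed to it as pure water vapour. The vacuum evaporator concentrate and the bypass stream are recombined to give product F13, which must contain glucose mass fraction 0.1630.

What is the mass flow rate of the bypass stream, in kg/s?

1178 kg/s

All 2570×0.091 = 233.87 kg/s of glucose reaches F13, so F13 = 233.87/0.163 = 1434.8 kg/s and vapour = 1135.2 kg/s.
The evaporator receives (1−α)·2570 of feed at 0.909 water and removes 0.897 of that water:
0.897×0.909×(1−α)×2570 = 1135.2
(1−α) = 1135.2/2095.5 = 0.5417;  α = 0.4583.
Bypass flow = 0.4583×2570 = 1177.7 kg/s.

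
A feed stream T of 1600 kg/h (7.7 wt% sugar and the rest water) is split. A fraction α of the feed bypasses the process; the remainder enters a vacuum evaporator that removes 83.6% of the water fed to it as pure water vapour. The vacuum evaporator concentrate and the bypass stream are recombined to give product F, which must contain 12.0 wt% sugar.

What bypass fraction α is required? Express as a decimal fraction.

0.536

All 1600×0.077 = 123.2 kg/h of sugar reaches F, so F = 123.2/0.120 = 1026.7 kg/h and vapour = 573.33 kg/h.
The evaporator receives (1−α)·1600 of feed at 0.923 water and removes 0.836 of that water:
0.836×0.923×(1−α)×1600 = 573.33
(1−α) = 573.33/1234.6 = 0.4644;  α = 0.5356.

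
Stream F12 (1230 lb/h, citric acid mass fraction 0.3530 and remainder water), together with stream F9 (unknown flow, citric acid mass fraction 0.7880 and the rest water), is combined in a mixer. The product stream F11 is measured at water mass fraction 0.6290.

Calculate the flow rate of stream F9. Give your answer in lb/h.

Let F9 be the unknown flow. Total out = 1230 + F9.
water balance: 795.81 + 0.212·F9 = 0.629·(1230 + F9)
(0.212 − 0.629)·F9 = 0.629×1230 − 795.81 = -22.14
F9 = -22.14 / -0.417 = 53.094 lb/h

53.09 lb/h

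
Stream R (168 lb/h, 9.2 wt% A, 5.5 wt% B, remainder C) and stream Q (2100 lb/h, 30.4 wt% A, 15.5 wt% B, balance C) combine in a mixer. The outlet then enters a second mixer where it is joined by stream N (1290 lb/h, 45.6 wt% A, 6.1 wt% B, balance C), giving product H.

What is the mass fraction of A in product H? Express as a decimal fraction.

0.349

Overall, product flow = 3558 lb/h.
A in = 168×0.092 + 2100×0.304 + 1290×0.456 = 1242.1 lb/h.
A fraction in H = 0.349.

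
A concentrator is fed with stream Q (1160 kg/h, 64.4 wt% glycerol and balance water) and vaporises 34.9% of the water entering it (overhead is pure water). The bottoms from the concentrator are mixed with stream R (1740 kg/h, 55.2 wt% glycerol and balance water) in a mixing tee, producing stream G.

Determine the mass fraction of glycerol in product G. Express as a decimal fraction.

0.620

Vapour removed = 0.349×0.356×1160 = 144.12 kg/h; concentrate = 1015.9 kg/h.
glycerol reaching the mixer = 747.04 (from concentrate) + 1740×0.552 = 1707.5 kg/h.
Product flow = 1015.9 + 1740 = 2755.9 kg/h; glycerol fraction = 0.620.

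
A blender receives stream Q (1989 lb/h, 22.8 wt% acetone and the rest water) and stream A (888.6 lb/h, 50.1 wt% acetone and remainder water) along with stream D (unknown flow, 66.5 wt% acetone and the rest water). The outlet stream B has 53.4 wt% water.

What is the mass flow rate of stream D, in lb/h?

Let D be the unknown flow. Total out = 2877.6 + D.
water balance: 1978.9 + 0.335·D = 0.534·(2877.6 + D)
(0.335 − 0.534)·D = 0.534×2877.6 − 1978.9 = -442.28
D = -442.28 / -0.199 = 2222.5 lb/h

2223 lb/h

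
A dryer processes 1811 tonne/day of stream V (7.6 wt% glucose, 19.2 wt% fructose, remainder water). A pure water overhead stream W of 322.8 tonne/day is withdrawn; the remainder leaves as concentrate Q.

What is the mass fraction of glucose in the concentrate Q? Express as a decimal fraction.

0.0925

glucose is not removed: 1811×0.076 = 137.64 tonne/day of glucose enters Q.
Concentrate = 1811 − 322.8 = 1488.2 tonne/day.
Mass fraction = 137.64/1488.2 = 0.0925.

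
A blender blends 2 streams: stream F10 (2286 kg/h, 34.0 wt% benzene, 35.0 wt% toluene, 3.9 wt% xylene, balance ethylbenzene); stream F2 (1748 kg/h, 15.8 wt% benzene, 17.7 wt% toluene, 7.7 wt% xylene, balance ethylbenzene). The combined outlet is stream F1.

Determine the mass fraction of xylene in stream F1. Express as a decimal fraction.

0.055

Total flow out = 2286 + 1748 = 4034 kg/h.
xylene in = 2286×0.039 + 1748×0.077 = 223.75 kg/h.
xylene mass fraction in F1 = 223.75/4034 = 0.055.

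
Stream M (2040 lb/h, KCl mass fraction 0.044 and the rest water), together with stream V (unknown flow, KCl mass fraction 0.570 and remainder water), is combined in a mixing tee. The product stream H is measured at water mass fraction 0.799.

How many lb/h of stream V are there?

868 lb/h

Let V be the unknown flow. Total out = 2040 + V.
water balance: 1950.2 + 0.430·V = 0.799·(2040 + V)
(0.430 − 0.799)·V = 0.799×2040 − 1950.2 = -320.28
V = -320.28 / -0.369 = 867.97 lb/h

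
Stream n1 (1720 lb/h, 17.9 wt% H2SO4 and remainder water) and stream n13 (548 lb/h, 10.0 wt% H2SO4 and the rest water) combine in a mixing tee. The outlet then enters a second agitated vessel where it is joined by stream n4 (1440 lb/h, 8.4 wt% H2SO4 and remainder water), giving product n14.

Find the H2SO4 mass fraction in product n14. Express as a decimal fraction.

0.130

Overall, product flow = 3708 lb/h.
H2SO4 in = 1720×0.179 + 548×0.100 + 1440×0.084 = 483.64 lb/h.
H2SO4 fraction in n14 = 0.130.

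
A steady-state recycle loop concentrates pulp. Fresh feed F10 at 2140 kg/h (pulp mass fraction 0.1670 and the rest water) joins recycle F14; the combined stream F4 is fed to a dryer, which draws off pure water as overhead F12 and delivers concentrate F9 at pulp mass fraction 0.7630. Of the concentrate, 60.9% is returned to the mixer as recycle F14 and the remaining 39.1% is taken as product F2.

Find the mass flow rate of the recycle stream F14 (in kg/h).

729.5 kg/h

Overall pulp balance (none leaves overhead): pulp in fresh feed = pulp in product, i.e. 2140×0.167 = (1−0.609)·F9·0.763.
F9 = 357.38/(0.763×0.391) = 1197.9 kg/h.
Recycle F14 = 0.609×1197.9 = 729.54 kg/h.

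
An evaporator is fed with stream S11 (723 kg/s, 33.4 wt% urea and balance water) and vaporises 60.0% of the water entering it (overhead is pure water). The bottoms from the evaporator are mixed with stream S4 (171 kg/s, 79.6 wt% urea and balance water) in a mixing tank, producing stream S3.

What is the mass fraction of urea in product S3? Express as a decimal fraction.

Vapour removed = 0.600×0.666×723 = 288.91 kg/s; concentrate = 434.09 kg/s.
urea reaching the mixer = 241.48 (from concentrate) + 171×0.796 = 377.6 kg/s.
Product flow = 434.09 + 171 = 605.09 kg/s; urea fraction = 0.624.

0.624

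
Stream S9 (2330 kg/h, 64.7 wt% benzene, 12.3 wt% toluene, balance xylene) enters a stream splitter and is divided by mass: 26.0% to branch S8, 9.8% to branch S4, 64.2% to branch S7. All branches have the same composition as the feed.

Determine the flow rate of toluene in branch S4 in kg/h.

28.09 kg/h

Branch S4 total = 0.098×2330 = 228.34 kg/h.
toluene in S4 = 0.123×228.34 = 28.086 kg/h.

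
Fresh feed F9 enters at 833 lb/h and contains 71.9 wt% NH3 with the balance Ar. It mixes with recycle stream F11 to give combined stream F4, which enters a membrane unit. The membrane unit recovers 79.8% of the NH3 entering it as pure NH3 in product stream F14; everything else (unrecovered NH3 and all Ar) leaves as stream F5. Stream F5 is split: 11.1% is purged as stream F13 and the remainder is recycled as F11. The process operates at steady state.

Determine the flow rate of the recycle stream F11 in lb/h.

2006 lb/h

Ar enters only via F9 and leaves only via the purge: 833×0.281 = 0.111×(Ar in F5), and the membrane unit passes all Ar, so Ar in F4 = Ar in F5 = 2108.8 lb/h.
NH3 in F4: m_A = 833×0.719 + (1−0.111)·(1−0.798)·m_A, so m_A = 598.93/0.8204 = 730.02 lb/h.
F5 = (1−0.798)×730.02 + 2108.8 = 2256.2 lb/h.
Recycle F11 = (1−0.111)×2256.2 = 2005.8 lb/h.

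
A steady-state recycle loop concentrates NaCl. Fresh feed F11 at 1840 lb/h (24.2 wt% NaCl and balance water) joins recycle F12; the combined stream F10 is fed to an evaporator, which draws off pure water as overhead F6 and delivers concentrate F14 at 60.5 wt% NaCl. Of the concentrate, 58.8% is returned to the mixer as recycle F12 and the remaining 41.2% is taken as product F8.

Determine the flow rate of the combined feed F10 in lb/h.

2890 lb/h

Overall NaCl balance (none leaves overhead): NaCl in fresh feed = NaCl in product, i.e. 1840×0.242 = (1−0.588)·F14·0.605.
F14 = 445.28/(0.605×0.412) = 1786.4 lb/h.
Recycle F12 = 0.588×1786.4 = 1050.4 lb/h.
Combined feed F10 = 1840 + 1050.4 = 2890.4 lb/h.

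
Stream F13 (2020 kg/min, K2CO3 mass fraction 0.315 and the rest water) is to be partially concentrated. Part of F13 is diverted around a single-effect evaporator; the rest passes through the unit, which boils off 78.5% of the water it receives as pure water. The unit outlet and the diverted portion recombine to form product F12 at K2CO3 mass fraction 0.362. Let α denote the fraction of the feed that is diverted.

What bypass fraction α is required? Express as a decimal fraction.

0.759

All 2020×0.315 = 636.3 kg/min of K2CO3 reaches F12, so F12 = 636.3/0.362 = 1757.7 kg/min and vapour = 262.27 kg/min.
The evaporator receives (1−α)·2020 of feed at 0.685 water and removes 0.785 of that water:
0.785×0.685×(1−α)×2020 = 262.27
(1−α) = 262.27/1086.2 = 0.2415;  α = 0.7585.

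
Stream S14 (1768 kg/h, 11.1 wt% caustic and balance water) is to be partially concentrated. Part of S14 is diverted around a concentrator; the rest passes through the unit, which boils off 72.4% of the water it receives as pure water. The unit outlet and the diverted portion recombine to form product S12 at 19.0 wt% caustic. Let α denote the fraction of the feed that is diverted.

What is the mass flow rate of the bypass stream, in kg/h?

All 1768×0.111 = 196.25 kg/h of caustic reaches S12, so S12 = 196.25/0.190 = 1032.9 kg/h and vapour = 735.12 kg/h.
The evaporator receives (1−α)·1768 of feed at 0.889 water and removes 0.724 of that water:
0.724×0.889×(1−α)×1768 = 735.12
(1−α) = 735.12/1137.9 = 0.6460;  α = 0.3540.
Bypass flow = 0.3540×1768 = 625.87 kg/h.

625.9 kg/h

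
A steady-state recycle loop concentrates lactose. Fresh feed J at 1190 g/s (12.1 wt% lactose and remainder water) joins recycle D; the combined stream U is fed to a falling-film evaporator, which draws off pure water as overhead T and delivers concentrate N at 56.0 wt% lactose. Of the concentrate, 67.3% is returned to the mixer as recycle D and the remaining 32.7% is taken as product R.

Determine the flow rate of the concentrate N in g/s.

Overall lactose balance (none leaves overhead): lactose in fresh feed = lactose in product, i.e. 1190×0.121 = (1−0.673)·N·0.560.
N = 143.99/(0.560×0.327) = 786.31 g/s.

786.3 g/s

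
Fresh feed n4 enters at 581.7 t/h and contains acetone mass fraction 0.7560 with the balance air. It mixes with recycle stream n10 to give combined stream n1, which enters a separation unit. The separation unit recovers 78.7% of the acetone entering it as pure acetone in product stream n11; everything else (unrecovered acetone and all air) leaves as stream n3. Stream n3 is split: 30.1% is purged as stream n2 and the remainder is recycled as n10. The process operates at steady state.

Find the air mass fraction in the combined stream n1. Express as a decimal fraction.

air enters only via n4 and leaves only via the purge: 581.7×0.244 = 0.301×(air in n3), and the separation unit passes all air, so air in n1 = air in n3 = 471.54 t/h.
acetone in n1: m_A = 581.7×0.756 + (1−0.301)·(1−0.787)·m_A, so m_A = 439.77/0.8511 = 516.69 t/h.
n1 = 516.69 + 471.54 = 988.24 t/h.
air fraction in n1 = 471.54/988.24 = 0.4772.

0.4772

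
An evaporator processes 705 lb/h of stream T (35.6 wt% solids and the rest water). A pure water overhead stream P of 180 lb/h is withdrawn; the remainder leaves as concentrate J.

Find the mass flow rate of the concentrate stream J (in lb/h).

Concentrate = 705 − 180 = 525 lb/h.

525 lb/h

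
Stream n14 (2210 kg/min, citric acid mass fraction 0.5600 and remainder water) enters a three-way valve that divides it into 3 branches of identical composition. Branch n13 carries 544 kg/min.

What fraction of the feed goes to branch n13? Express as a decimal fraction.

0.246

Fraction to n13 = 544/2210 = 0.2462.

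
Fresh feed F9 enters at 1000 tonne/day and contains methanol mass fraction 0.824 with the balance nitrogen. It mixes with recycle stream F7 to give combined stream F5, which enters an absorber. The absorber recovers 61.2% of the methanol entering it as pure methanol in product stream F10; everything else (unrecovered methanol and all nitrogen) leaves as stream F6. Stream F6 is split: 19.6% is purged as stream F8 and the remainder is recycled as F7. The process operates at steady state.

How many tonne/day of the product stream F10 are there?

732.9 tonne/day

methanol in F5: m_A = 1000×0.824 + (1−0.196)·(1−0.612)·m_A, so m_A = 824/0.6880 = 1197.6 tonne/day.
Product F10 = 0.612×1197.6 = 732.93 tonne/day.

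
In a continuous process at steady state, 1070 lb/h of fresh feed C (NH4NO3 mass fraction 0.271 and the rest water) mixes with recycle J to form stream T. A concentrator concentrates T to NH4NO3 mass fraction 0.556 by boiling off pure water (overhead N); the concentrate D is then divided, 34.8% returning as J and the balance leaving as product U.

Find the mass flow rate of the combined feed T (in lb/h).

1348 lb/h

Overall NH4NO3 balance (none leaves overhead): NH4NO3 in fresh feed = NH4NO3 in product, i.e. 1070×0.271 = (1−0.348)·D·0.556.
D = 289.97/(0.556×0.652) = 799.89 lb/h.
Recycle J = 0.348×799.89 = 278.36 lb/h.
Combined feed T = 1070 + 278.36 = 1348.4 lb/h.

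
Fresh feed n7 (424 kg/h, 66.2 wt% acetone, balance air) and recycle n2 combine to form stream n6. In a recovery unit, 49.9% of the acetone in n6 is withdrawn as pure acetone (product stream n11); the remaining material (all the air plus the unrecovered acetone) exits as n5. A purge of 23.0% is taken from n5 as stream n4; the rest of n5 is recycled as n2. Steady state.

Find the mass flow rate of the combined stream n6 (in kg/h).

air enters only via n7 and leaves only via the purge: 424×0.338 = 0.230×(air in n5), and the recovery unit passes all air, so air in n6 = air in n5 = 623.1 kg/h.
acetone in n6: m_A = 424×0.662 + (1−0.230)·(1−0.499)·m_A, so m_A = 280.69/0.6142 = 456.98 kg/h.
n6 = 456.98 + 623.1 = 1080.1 kg/h.

1080 kg/h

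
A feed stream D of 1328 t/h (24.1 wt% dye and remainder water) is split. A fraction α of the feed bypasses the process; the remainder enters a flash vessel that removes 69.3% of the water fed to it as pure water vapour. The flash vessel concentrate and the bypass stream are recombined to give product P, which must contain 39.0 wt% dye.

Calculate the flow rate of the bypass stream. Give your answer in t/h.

363.4 t/h

All 1328×0.241 = 320.05 t/h of dye reaches P, so P = 320.05/0.390 = 820.64 t/h and vapour = 507.36 t/h.
The evaporator receives (1−α)·1328 of feed at 0.759 water and removes 0.693 of that water:
0.693×0.759×(1−α)×1328 = 507.36
(1−α) = 507.36/698.51 = 0.7264;  α = 0.2736.
Bypass flow = 0.2736×1328 = 363.41 t/h.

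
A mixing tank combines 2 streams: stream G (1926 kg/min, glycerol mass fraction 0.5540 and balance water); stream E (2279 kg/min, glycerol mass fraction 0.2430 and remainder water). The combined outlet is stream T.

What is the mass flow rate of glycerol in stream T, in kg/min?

glycerol out = glycerol in = 1926×0.554 + 2279×0.243 = 1620.8 kg/min.

1621 kg/min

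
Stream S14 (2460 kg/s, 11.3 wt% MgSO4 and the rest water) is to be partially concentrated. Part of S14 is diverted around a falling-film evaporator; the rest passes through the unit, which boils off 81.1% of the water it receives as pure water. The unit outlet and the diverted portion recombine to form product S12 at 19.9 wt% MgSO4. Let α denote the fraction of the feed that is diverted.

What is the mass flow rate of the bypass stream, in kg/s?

982.1 kg/s

All 2460×0.113 = 277.98 kg/s of MgSO4 reaches S12, so S12 = 277.98/0.199 = 1396.9 kg/s and vapour = 1063.1 kg/s.
The evaporator receives (1−α)·2460 of feed at 0.887 water and removes 0.811 of that water:
0.811×0.887×(1−α)×2460 = 1063.1
(1−α) = 1063.1/1769.6 = 0.6008;  α = 0.3992.
Bypass flow = 0.3992×2460 = 982.13 kg/s.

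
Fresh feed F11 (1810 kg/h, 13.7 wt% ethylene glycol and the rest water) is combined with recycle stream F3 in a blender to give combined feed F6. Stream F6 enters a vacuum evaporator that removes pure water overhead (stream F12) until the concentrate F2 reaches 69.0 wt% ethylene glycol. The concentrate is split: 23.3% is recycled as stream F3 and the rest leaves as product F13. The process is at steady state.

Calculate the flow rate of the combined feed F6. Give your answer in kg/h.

1919 kg/h

Overall ethylene glycol balance (none leaves overhead): ethylene glycol in fresh feed = ethylene glycol in product, i.e. 1810×0.137 = (1−0.233)·F2·0.690.
F2 = 247.97/(0.690×0.767) = 468.55 kg/h.
Recycle F3 = 0.233×468.55 = 109.17 kg/h.
Combined feed F6 = 1810 + 109.17 = 1919.2 kg/h.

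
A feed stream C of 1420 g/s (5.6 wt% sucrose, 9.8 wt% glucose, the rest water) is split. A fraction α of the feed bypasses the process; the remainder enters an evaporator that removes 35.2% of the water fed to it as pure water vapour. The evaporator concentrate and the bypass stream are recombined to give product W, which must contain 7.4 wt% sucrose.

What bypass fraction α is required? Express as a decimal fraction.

0.183

All 1420×0.056 = 79.52 g/s of sucrose reaches W, so W = 79.52/0.074 = 1074.6 g/s and vapour = 345.41 g/s.
The evaporator receives (1−α)·1420 of feed at 0.846 water and removes 0.352 of that water:
0.352×0.846×(1−α)×1420 = 345.41
(1−α) = 345.41/422.86 = 0.8168;  α = 0.1832.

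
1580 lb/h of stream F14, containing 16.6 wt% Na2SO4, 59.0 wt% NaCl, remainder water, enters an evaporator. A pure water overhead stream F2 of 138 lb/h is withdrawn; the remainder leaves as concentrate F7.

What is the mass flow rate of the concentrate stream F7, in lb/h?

Concentrate = 1580 − 138 = 1442 lb/h.

1442 lb/h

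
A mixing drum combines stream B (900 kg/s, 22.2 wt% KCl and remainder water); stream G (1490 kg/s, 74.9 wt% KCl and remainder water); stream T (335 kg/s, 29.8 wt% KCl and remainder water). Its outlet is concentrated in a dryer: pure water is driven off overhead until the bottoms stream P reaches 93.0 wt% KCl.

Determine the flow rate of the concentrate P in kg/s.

KCl entering = 900×0.222 + 1490×0.749 + 335×0.298 = 1415.6 kg/s.
All KCl reports to P, so P = 1415.6/0.930 = 1522.2 kg/s.

1522 kg/s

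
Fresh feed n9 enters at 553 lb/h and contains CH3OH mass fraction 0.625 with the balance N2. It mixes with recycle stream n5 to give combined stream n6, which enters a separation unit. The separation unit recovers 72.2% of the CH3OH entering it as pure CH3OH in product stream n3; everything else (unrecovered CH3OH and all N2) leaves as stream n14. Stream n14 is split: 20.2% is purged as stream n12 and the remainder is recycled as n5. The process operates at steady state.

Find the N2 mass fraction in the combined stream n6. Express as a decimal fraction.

0.698

N2 enters only via n9 and leaves only via the purge: 553×0.375 = 0.202×(N2 in n14), and the separation unit passes all N2, so N2 in n6 = N2 in n14 = 1026.6 lb/h.
CH3OH in n6: m_A = 553×0.625 + (1−0.202)·(1−0.722)·m_A, so m_A = 345.62/0.7782 = 444.16 lb/h.
n6 = 444.16 + 1026.6 = 1470.8 lb/h.
N2 fraction in n6 = 1026.6/1470.8 = 0.698.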